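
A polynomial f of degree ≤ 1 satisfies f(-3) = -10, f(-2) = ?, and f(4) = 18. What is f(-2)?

The 2 known points determine the degree-1 polynomial uniquely.
Write f(t) = at + b. Substituting each data point gives a linear system:
  -3a + b = -10
  4a + b = 18
Solving the system yields a = 4, b = 2.
So f(t) = 4t + 2.
Then f(-2) = -6.

-6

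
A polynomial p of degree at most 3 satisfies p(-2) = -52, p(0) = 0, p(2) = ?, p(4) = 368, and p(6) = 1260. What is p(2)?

The 4 known points determine the degree-3 polynomial uniquely.
Write p(s) = as^3 + bs^2 + cs + d. Substituting each data point gives a linear system:
  -8a + 4b - 2c + d = -52
  d = 0
  64a + 16b + 4c + d = 368
  216a + 36b + 6c + d = 1260
Solving the system yields a = 6, b = -1, c = 0, d = 0.
So p(s) = 6s^3 - s^2.
Then p(2) = 44.

44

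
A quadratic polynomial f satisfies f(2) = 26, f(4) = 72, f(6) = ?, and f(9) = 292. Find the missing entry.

The 3 known points determine the degree-2 polynomial uniquely.
Write f(x) = ax^2 + bx + c. Substituting each data point gives a linear system:
  4a + 2b + c = 26
  16a + 4b + c = 72
  81a + 9b + c = 292
Solving the system yields a = 3, b = 5, c = 4.
So f(x) = 3x^2 + 5x + 4.
Then f(6) = 142.

142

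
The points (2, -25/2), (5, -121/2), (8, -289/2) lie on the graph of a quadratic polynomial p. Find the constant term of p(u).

Write p(u) = au^2 + bu + c. Substituting each data point gives a linear system:
  4a + 2b + c = -25/2
  25a + 5b + c = -121/2
  64a + 8b + c = -289/2
Solving the system yields a = -2, b = -2, c = -1/2.
So p(u) = -2u^2 - 2u - 1/2.
The constant term is -1/2.

-1/2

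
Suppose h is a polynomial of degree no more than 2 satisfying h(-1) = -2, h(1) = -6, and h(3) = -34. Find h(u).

Using the Lagrange interpolation formula with nodes -1, 1, 3:
  L_0(u) = (u - 1)(u - 3) / 8
  L_1(u) = (u + 1)(u - 3) / -4
  L_2(u) = (u + 1)(u - 1) / 8
Then h(u) = -2·L_0(u) - 6·L_1(u) - 34·L_2(u).
Expanding and collecting terms gives h(u) = -3u^2 - 2u - 1.
Check: h(1) = -6. ✓

h(u) = -3u^2 - 2u - 1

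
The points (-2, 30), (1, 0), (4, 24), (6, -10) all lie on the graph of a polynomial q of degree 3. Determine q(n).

q(n) = -n^3 + 6n^2 - n - 4

Write q(n) = an^3 + bn^2 + cn + d. Substituting each data point gives a linear system:
  -8a + 4b - 2c + d = 30
  a + b + c + d = 0
  64a + 16b + 4c + d = 24
  216a + 36b + 6c + d = -10
Solving the system yields a = -1, b = 6, c = -1, d = -4.
So q(n) = -n^3 + 6n^2 - n - 4.
Check: q(6) = -10. ✓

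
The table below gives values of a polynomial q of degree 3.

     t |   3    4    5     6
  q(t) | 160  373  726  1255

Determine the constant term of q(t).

Write q(t) = at^3 + bt^2 + ct + d. Substituting each data point gives a linear system:
  27a + 9b + 3c + d = 160
  64a + 16b + 4c + d = 373
  125a + 25b + 5c + d = 726
  216a + 36b + 6c + d = 1255
Solving the system yields a = 6, b = -2, c = 5, d = 1.
So q(t) = 6t^3 - 2t^2 + 5t + 1.
The constant term is 1.

1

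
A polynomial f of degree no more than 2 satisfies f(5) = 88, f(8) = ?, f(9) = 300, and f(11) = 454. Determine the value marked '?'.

The 3 known points determine the degree-2 polynomial uniquely.
Write f(x) = ax^2 + bx + c. Substituting each data point gives a linear system:
  25a + 5b + c = 88
  81a + 9b + c = 300
  121a + 11b + c = 454
Solving the system yields a = 4, b = -3, c = 3.
So f(x) = 4x^2 - 3x + 3.
Then f(8) = 235.

235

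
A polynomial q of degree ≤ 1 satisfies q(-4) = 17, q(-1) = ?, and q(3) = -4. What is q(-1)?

8

The 2 known points determine the degree-1 polynomial uniquely.
Write q(s) = as + b. Substituting each data point gives a linear system:
  -4a + b = 17
  3a + b = -4
Solving the system yields a = -3, b = 5.
So q(s) = -3s + 5.
Then q(-1) = 8.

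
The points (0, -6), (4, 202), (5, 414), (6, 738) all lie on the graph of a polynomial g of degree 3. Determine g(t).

g(t) = 4t^3 - 4t^2 + 4t - 6

Write g(t) = at^3 + bt^2 + ct + d. Substituting each data point gives a linear system:
  d = -6
  64a + 16b + 4c + d = 202
  125a + 25b + 5c + d = 414
  216a + 36b + 6c + d = 738
Solving the system yields a = 4, b = -4, c = 4, d = -6.
So g(t) = 4t^3 - 4t^2 + 4t - 6.
Check: g(4) = 202. ✓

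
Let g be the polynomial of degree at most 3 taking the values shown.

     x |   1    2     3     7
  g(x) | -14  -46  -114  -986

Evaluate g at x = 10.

-2606

Write g(x) = ax^3 + bx^2 + cx + d. Substituting each data point gives a linear system:
  a + b + c + d = -14
  8a + 4b + 2c + d = -46
  27a + 9b + 3c + d = -114
  343a + 49b + 7c + d = -986
Solving the system yields a = -2, b = -6, c = 0, d = -6.
So g(x) = -2x³ - 6x² - 6.
Then g(10) = -2606.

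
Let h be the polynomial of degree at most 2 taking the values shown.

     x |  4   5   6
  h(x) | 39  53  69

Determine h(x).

h(x) = x^2 + 5x + 3

Write h(x) = ax^2 + bx + c. Substituting each data point gives a linear system:
  16a + 4b + c = 39
  25a + 5b + c = 53
  36a + 6b + c = 69
Solving the system yields a = 1, b = 5, c = 3.
So h(x) = x^2 + 5x + 3.
Check: h(6) = 69. ✓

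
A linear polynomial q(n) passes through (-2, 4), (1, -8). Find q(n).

Write q(n) = an + b. Substituting each data point gives a linear system:
  -2a + b = 4
  a + b = -8
Solving the system yields a = -4, b = -4.
So q(n) = -4n - 4.
Check: q(-2) = 4. ✓

q(n) = -4n - 4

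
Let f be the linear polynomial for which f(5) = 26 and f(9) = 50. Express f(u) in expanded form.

Using the Lagrange interpolation formula with nodes 5, 9:
  L_0(u) = (u - 9) / -4
  L_1(u) = (u - 5) / 4
Then f(u) = 26·L_0(u) + 50·L_1(u).
Expanding and collecting terms gives f(u) = 6u - 4.
Check: f(9) = 50. ✓

f(u) = 6u - 4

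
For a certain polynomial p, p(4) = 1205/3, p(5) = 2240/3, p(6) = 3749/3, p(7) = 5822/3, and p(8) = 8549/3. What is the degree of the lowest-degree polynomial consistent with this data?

Forward differences of the values at n = 4, 5, 6, 7, 8:
  p  : 1205/3  2240/3  3749/3  5822/3  8549/3
  Δ  : 345  503  691  909
  Δ^2: 158  188  218
  Δ^3: 30  30
  Δ^4: 0
The third differences are constant (30) and nonzero, while all higher differences vanish, so the minimal degree is 3.

3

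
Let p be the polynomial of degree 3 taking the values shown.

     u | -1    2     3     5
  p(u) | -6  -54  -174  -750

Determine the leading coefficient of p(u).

Write p(u) = au^3 + bu^2 + cu + d. Substituting each data point gives a linear system:
  -a + b - c + d = -6
  8a + 4b + 2c + d = -54
  27a + 9b + 3c + d = -174
  125a + 25b + 5c + d = -750
Solving the system yields a = -5, b = -6, c = 5, d = 0.
So p(u) = -5u^3 - 6u^2 + 5u.
The leading coefficient is -5.

-5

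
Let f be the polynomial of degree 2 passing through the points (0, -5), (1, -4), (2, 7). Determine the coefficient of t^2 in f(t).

Write f(t) = at^2 + bt + c. Substituting each data point gives a linear system:
  c = -5
  a + b + c = -4
  4a + 2b + c = 7
Solving the system yields a = 5, b = -4, c = -5.
So f(t) = 5t² - 4t - 5.
The leading coefficient is 5.

5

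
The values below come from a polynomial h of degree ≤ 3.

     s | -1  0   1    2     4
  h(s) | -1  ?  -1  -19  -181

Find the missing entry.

The 4 known points determine the degree-3 polynomial uniquely.
Write h(s) = as^3 + bs^2 + cs + d. Substituting each data point gives a linear system:
  -a + b - c + d = -1
  a + b + c + d = -1
  8a + 4b + 2c + d = -19
  64a + 16b + 4c + d = -181
Solving the system yields a = -3, b = 0, c = 3, d = -1.
So h(s) = -3s³ + 3s - 1.
Then h(0) = -1.

-1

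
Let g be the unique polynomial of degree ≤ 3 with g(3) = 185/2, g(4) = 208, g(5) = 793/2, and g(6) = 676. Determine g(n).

g(n) = 3n^3 + (1/2)n^2 + n + 4

Write g(n) = an^3 + bn^2 + cn + d. Substituting each data point gives a linear system:
  27a + 9b + 3c + d = 185/2
  64a + 16b + 4c + d = 208
  125a + 25b + 5c + d = 793/2
  216a + 36b + 6c + d = 676
Solving the system yields a = 3, b = 1/2, c = 1, d = 4.
So g(n) = 3n^3 + (1/2)n^2 + n + 4.
Check: g(6) = 676. ✓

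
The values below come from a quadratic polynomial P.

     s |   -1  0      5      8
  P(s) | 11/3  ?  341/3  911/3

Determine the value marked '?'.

The 3 known points determine the degree-2 polynomial uniquely.
Write P(s) = as^2 + bs + c. Substituting each data point gives a linear system:
  a - b + c = 11/3
  25a + 5b + c = 341/3
  64a + 8b + c = 911/3
Solving the system yields a = 5, b = -5/3, c = -3.
So P(s) = 5s² - (5/3)s - 3.
Then P(0) = -3.

-3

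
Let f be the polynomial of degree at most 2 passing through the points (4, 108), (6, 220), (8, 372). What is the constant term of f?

4

Write f(t) = at^2 + bt + c. Substituting each data point gives a linear system:
  16a + 4b + c = 108
  36a + 6b + c = 220
  64a + 8b + c = 372
Solving the system yields a = 5, b = 6, c = 4.
So f(t) = 5t^2 + 6t + 4.
The constant term is 4.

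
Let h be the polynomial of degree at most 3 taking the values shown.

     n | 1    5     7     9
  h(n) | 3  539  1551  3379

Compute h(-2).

Using the Lagrange interpolation formula with nodes 1, 5, 7, 9:
  L_0(n) = (n - 5)(n - 7)(n - 9) / -192
  L_1(n) = (n - 1)(n - 7)(n - 9) / 32
  L_2(n) = (n - 1)(n - 5)(n - 9) / -24
  L_3(n) = (n - 1)(n - 5)(n - 7) / 64
Then h(n) = 3·L_0(n) + 539·L_1(n) + 1551·L_2(n) + 3379·L_3(n).
Expanding and collecting terms gives h(n) = 5n^3 - 3n^2 - 3n + 4.
Evaluating at n = -2: h(-2) = -42.

-42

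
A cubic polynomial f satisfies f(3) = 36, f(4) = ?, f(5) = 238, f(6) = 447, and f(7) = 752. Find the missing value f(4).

On equispaced nodes a degree-3 polynomial has vanishing fourth forward difference, so
  f(3) - 4·f(4) + 6·f(5) - 4·f(6) + f(7) = 0.
Substituting the known values and solving for f(4):
  -4·f(4) = -428
  f(4) = 107.

107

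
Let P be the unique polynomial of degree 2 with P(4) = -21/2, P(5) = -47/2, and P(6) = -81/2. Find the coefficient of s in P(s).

Write P(s) = as^2 + bs + c. Substituting each data point gives a linear system:
  16a + 4b + c = -21/2
  25a + 5b + c = -47/2
  36a + 6b + c = -81/2
Solving the system yields a = -2, b = 5, c = 3/2.
So P(s) = -2s² + 5s + 3/2.
The coefficient of s is 5.

5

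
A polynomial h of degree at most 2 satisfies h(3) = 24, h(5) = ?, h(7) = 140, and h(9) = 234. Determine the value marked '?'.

70

On equispaced nodes a degree-2 polynomial has vanishing third forward difference, so
  - h(3) + 3·h(5) - 3·h(7) + h(9) = 0.
Substituting the known values and solving for h(5):
  3·h(5) = 210
  h(5) = 70.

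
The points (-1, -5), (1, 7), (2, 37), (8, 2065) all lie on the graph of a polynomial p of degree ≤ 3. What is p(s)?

Using the Lagrange interpolation formula with nodes -1, 1, 2, 8:
  L_0(s) = (s - 1)(s - 2)(s - 8) / -54
  L_1(s) = (s + 1)(s - 2)(s - 8) / 14
  L_2(s) = (s + 1)(s - 1)(s - 8) / -18
  L_3(s) = (s + 1)(s - 1)(s - 2) / 378
Then p(s) = -5·L_0(s) + 7·L_1(s) + 37·L_2(s) + 2065·L_3(s).
Expanding and collecting terms gives p(s) = 4s³ + 2s + 1.
Check: p(8) = 2065. ✓

p(s) = 4s^3 + 2s + 1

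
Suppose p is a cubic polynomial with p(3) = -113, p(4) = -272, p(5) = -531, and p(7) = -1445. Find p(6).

-914

Write p(x) = ax^3 + bx^2 + cx + d. Substituting each data point gives a linear system:
  27a + 9b + 3c + d = -113
  64a + 16b + 4c + d = -272
  125a + 25b + 5c + d = -531
  343a + 49b + 7c + d = -1445
Solving the system yields a = -4, b = -2, c = 3, d = 4.
So p(x) = -4x^3 - 2x^2 + 3x + 4.
Then p(6) = -914.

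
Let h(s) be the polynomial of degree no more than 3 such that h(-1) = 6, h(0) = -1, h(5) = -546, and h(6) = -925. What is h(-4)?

255

Write h(s) = as^3 + bs^2 + cs + d. Substituting each data point gives a linear system:
  -a + b - c + d = 6
  d = -1
  125a + 25b + 5c + d = -546
  216a + 36b + 6c + d = -925
Solving the system yields a = -4, b = -1, c = -4, d = -1.
So h(s) = -4s³ - s² - 4s - 1.
Then h(-4) = 255.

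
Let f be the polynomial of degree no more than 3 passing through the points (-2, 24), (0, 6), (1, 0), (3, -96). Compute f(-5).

336

Write f(s) = as^3 + bs^2 + cs + d. Substituting each data point gives a linear system:
  -8a + 4b - 2c + d = 24
  d = 6
  a + b + c + d = 0
  27a + 9b + 3c + d = -96
Solving the system yields a = -3, b = -2, c = -1, d = 6.
So f(s) = -3s^3 - 2s^2 - s + 6.
Then f(-5) = 336.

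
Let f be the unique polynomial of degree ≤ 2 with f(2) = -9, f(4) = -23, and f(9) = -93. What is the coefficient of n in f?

-1

Write f(n) = an^2 + bn + c. Substituting each data point gives a linear system:
  4a + 2b + c = -9
  16a + 4b + c = -23
  81a + 9b + c = -93
Solving the system yields a = -1, b = -1, c = -3.
So f(n) = -n^2 - n - 3.
The coefficient of n is -1.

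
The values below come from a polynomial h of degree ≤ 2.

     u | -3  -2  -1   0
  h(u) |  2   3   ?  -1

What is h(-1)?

2

The 3 known points determine the degree-2 polynomial uniquely.
Write h(u) = au^2 + bu + c. Substituting each data point gives a linear system:
  9a - 3b + c = 2
  4a - 2b + c = 3
  c = -1
Solving the system yields a = -1, b = -4, c = -1.
So h(u) = -u² - 4u - 1.
Then h(-1) = 2.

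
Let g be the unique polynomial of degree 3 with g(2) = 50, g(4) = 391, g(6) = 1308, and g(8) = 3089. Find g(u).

Write g(u) = au^3 + bu^2 + cu + d. Substituting each data point gives a linear system:
  8a + 4b + 2c + d = 50
  64a + 16b + 4c + d = 391
  216a + 36b + 6c + d = 1308
  512a + 64b + 8c + d = 3089
Solving the system yields a = 6, b = 0, c = 5/2, d = -3.
So g(u) = 6u^3 + (5/2)u - 3.
Check: g(4) = 391. ✓

g(u) = 6u^3 + (5/2)u - 3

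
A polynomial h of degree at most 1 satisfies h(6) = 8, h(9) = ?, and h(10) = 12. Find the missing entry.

11

The 2 known points determine the degree-1 polynomial uniquely.
Write h(u) = au + b. Substituting each data point gives a linear system:
  6a + b = 8
  10a + b = 12
Solving the system yields a = 1, b = 2.
So h(u) = u + 2.
Then h(9) = 11.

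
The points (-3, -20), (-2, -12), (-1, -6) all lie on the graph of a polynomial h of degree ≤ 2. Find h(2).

Using the Lagrange interpolation formula with nodes -3, -2, -1:
  L_0(x) = (x + 2)(x + 1) / 2
  L_1(x) = (x + 3)(x + 1) / -1
  L_2(x) = (x + 3)(x + 2) / 2
Then h(x) = -20·L_0(x) - 12·L_1(x) - 6·L_2(x).
Expanding and collecting terms gives h(x) = -x^2 + 3x - 2.
Evaluating at x = 2: h(2) = 0.

0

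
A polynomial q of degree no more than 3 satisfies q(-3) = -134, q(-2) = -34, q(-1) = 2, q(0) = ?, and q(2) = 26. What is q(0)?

4

The 4 known points determine the degree-3 polynomial uniquely.
Write q(s) = as^3 + bs^2 + cs + d. Substituting each data point gives a linear system:
  -27a + 9b - 3c + d = -134
  -8a + 4b - 2c + d = -34
  -a + b - c + d = 2
  8a + 4b + 2c + d = 26
Solving the system yields a = 5, b = -2, c = -5, d = 4.
So q(s) = 5s^3 - 2s^2 - 5s + 4.
Then q(0) = 4.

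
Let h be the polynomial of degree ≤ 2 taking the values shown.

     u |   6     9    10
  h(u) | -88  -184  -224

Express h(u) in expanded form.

Using the Lagrange interpolation formula with nodes 6, 9, 10:
  L_0(u) = (u - 9)(u - 10) / 12
  L_1(u) = (u - 6)(u - 10) / -3
  L_2(u) = (u - 6)(u - 9) / 4
Then h(u) = -88·L_0(u) - 184·L_1(u) - 224·L_2(u).
Expanding and collecting terms gives h(u) = -2u^2 - 2u - 4.
Check: h(6) = -88. ✓

h(u) = -2u^2 - 2u - 4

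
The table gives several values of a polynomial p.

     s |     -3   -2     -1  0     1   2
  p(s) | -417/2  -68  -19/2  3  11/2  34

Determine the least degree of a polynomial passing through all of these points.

Forward differences of the values at s = -3, -2, -1, 0, 1, 2:
  p  : -417/2  -68  -19/2  3  11/2  34
  Δ  : 281/2  117/2  25/2  5/2  57/2
  Δ^2: -82  -46  -10  26
  Δ^3: 36  36  36
  Δ^4: 0  0
  Δ^5: 0
The third differences are constant (36) and nonzero, while all higher differences vanish, so the minimal degree is 3.

3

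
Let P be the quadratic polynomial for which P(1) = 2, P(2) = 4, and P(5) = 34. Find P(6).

Using the Lagrange interpolation formula with nodes 1, 2, 5:
  L_0(n) = (n - 2)(n - 5) / 4
  L_1(n) = (n - 1)(n - 5) / -3
  L_2(n) = (n - 1)(n - 2) / 12
Then P(n) = 2·L_0(n) + 4·L_1(n) + 34·L_2(n).
Expanding and collecting terms gives P(n) = 2n^2 - 4n + 4.
Evaluating at n = 6: P(6) = 52.

52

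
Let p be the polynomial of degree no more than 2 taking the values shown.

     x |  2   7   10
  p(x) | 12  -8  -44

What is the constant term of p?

Write p(x) = ax^2 + bx + c. Substituting each data point gives a linear system:
  4a + 2b + c = 12
  49a + 7b + c = -8
  100a + 10b + c = -44
Solving the system yields a = -1, b = 5, c = 6.
So p(x) = -x^2 + 5x + 6.
The constant term is 6.

6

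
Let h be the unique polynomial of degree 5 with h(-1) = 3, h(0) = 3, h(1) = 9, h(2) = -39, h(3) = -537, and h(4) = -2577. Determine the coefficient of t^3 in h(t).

3

Write h(t) = at^5 + bt^4 + ct^3 + dt^2 + et + k. Substituting each data point gives a linear system:
  -a + b - c + d - e + k = 3
  k = 3
  a + b + c + d + e + k = 9
  32a + 16b + 8c + 4d + 2e + k = -39
  243a + 81b + 27c + 9d + 3e + k = -537
  1024a + 256b + 64c + 16d + 4e + k = -2577
Solving the system yields a = -3, b = 1, c = 3, d = 2, e = 3, k = 3.
So h(t) = -3t⁵ + t⁴ + 3t³ + 2t² + 3t + 3.
The coefficient of t^3 is 3.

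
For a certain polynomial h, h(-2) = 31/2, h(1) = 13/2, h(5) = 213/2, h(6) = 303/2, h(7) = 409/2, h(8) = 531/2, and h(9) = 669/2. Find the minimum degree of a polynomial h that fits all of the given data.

Divided differences on the nodes -2, 1, 5, 6, 7, 8, 9:
  order 0: 31/2  13/2  213/2  303/2  409/2  531/2  669/2
  order 1: -3  25  45  53  61  69
  order 2: 4  4  4  4  4
  order 3: 0  0  0  0
  order 4: 0  0  0
  order 5: 0  0
  order 6: 0
The order-2 divided differences are all 4 (nonzero) and every higher order vanishes, so the data lies on a polynomial of degree exactly 2.

2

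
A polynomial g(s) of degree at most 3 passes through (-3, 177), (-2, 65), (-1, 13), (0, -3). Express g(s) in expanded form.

Using the Lagrange interpolation formula with nodes -3, -2, -1, 0:
  L_0(s) = (s + 2)(s + 1)s / -6
  L_1(s) = (s + 3)(s + 1)s / 2
  L_2(s) = (s + 3)(s + 2)s / -2
  L_3(s) = (s + 3)(s + 2)(s + 1) / 6
Then g(s) = 177·L_0(s) + 65·L_1(s) + 13·L_2(s) - 3·L_3(s).
Expanding and collecting terms gives g(s) = -4s³ + 6s² - 6s - 3.
Check: g(-1) = 13. ✓

g(s) = -4s^3 + 6s^2 - 6s - 3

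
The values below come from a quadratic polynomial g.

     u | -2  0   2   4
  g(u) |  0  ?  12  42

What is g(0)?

The 3 known points determine the degree-2 polynomial uniquely.
Write g(u) = au^2 + bu + c. Substituting each data point gives a linear system:
  4a - 2b + c = 0
  4a + 2b + c = 12
  16a + 4b + c = 42
Solving the system yields a = 2, b = 3, c = -2.
So g(u) = 2u^2 + 3u - 2.
Then g(0) = -2.

-2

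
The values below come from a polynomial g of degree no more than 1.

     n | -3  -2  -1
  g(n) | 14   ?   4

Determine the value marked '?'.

The 2 known points determine the degree-1 polynomial uniquely.
Write g(n) = an + b. Substituting each data point gives a linear system:
  -3a + b = 14
  -a + b = 4
Solving the system yields a = -5, b = -1.
So g(n) = -5n - 1.
Then g(-2) = 9.

9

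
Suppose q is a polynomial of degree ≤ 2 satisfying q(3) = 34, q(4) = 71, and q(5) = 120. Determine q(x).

q(x) = 6x^2 - 5x - 5

Write q(x) = ax^2 + bx + c. Substituting each data point gives a linear system:
  9a + 3b + c = 34
  16a + 4b + c = 71
  25a + 5b + c = 120
Solving the system yields a = 6, b = -5, c = -5.
So q(x) = 6x^2 - 5x - 5.
Check: q(3) = 34. ✓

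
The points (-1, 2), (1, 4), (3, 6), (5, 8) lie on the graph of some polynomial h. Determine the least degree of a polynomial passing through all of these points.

1

Forward differences of the values at u = -1, 1, 3, 5:
  h  : 2  4  6  8
  Δ  : 2  2  2
  Δ^2: 0  0
  Δ^3: 0
The first differences are constant (2) and nonzero, while all higher differences vanish, so the minimal degree is 1.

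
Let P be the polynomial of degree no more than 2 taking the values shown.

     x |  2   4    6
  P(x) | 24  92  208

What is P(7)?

Forward differences of the values at x = 2, 4, 6:
  P  : 24  92  208
  Δ  : 68  116
  Δ^2: 48
The second differences are constant, confirming degree 2.
Interpolating (Newton forward form) and evaluating at x = 7 gives P(7) = 284.

284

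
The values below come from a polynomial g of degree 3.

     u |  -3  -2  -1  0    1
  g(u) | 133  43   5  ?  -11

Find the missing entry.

-5

The 4 known points determine the degree-3 polynomial uniquely.
Write g(u) = au^3 + bu^2 + cu + d. Substituting each data point gives a linear system:
  -27a + 9b - 3c + d = 133
  -8a + 4b - 2c + d = 43
  -a + b - c + d = 5
  a + b + c + d = -11
Solving the system yields a = -4, b = 2, c = -4, d = -5.
So g(u) = -4u³ + 2u² - 4u - 5.
Then g(0) = -5.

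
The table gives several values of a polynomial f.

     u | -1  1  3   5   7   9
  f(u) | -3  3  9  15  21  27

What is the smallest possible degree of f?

Forward differences of the values at u = -1, 1, 3, 5, 7, 9:
  f  : -3  3  9  15  21  27
  Δ  : 6  6  6  6  6
  Δ^2: 0  0  0  0
  Δ^3: 0  0  0
  Δ^4: 0  0
  Δ^5: 0
The first differences are constant (6) and nonzero, while all higher differences vanish, so the minimal degree is 1.

1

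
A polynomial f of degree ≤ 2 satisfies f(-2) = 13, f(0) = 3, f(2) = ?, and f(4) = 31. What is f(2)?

9

The 3 known points determine the degree-2 polynomial uniquely.
Write f(x) = ax^2 + bx + c. Substituting each data point gives a linear system:
  4a - 2b + c = 13
  c = 3
  16a + 4b + c = 31
Solving the system yields a = 2, b = -1, c = 3.
So f(x) = 2x² - x + 3.
Then f(2) = 9.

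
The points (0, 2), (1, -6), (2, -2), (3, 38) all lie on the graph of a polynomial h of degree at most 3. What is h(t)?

h(t) = 4t^3 - 6t^2 - 6t + 2

Write h(t) = at^3 + bt^2 + ct + d. Substituting each data point gives a linear system:
  d = 2
  a + b + c + d = -6
  8a + 4b + 2c + d = -2
  27a + 9b + 3c + d = 38
Solving the system yields a = 4, b = -6, c = -6, d = 2.
So h(t) = 4t^3 - 6t^2 - 6t + 2.
Check: h(0) = 2. ✓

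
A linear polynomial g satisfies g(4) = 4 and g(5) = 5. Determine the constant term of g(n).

0

Write g(n) = an + b. Substituting each data point gives a linear system:
  4a + b = 4
  5a + b = 5
Solving the system yields a = 1, b = 0.
So g(n) = n.
The constant term is 0.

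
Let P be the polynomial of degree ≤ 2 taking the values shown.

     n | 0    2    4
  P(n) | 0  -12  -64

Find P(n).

Using the Lagrange interpolation formula with nodes 0, 2, 4:
  L_0(n) = (n - 2)(n - 4) / 8
  L_1(n) = n(n - 4) / -4
  L_2(n) = n(n - 2) / 8
Then P(n) = 0·L_0(n) - 12·L_1(n) - 64·L_2(n).
Expanding and collecting terms gives P(n) = -5n^2 + 4n.
Check: P(0) = 0. ✓

P(n) = -5n^2 + 4n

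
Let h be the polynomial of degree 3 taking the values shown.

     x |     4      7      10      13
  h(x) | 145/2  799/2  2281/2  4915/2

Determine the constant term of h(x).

Write h(x) = ax^3 + bx^2 + cx + d. Substituting each data point gives a linear system:
  64a + 16b + 4c + d = 145/2
  343a + 49b + 7c + d = 799/2
  1000a + 100b + 10c + d = 2281/2
  2197a + 169b + 13c + d = 4915/2
Solving the system yields a = 1, b = 2, c = -6, d = 1/2.
So h(x) = x³ + 2x² - 6x + 1/2.
The constant term is 1/2.

1/2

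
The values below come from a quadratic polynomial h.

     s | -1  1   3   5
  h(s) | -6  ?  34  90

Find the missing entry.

2

The 3 known points determine the degree-2 polynomial uniquely.
Write h(s) = as^2 + bs + c. Substituting each data point gives a linear system:
  a - b + c = -6
  9a + 3b + c = 34
  25a + 5b + c = 90
Solving the system yields a = 3, b = 4, c = -5.
So h(s) = 3s^2 + 4s - 5.
Then h(1) = 2.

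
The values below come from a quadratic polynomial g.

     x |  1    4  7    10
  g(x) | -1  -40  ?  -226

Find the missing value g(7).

On equispaced nodes a degree-2 polynomial has vanishing third forward difference, so
  - g(1) + 3·g(4) - 3·g(7) + g(10) = 0.
Substituting the known values and solving for g(7):
  -3·g(7) = 345
  g(7) = -115.

-115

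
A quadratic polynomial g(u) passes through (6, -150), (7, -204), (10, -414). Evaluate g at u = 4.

-66

Write g(u) = au^2 + bu + c. Substituting each data point gives a linear system:
  36a + 6b + c = -150
  49a + 7b + c = -204
  100a + 10b + c = -414
Solving the system yields a = -4, b = -2, c = 6.
So g(u) = -4u^2 - 2u + 6.
Then g(4) = -66.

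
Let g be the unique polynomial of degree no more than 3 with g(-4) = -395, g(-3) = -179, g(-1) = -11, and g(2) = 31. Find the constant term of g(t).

1

Write g(t) = at^3 + bt^2 + ct + d. Substituting each data point gives a linear system:
  -64a + 16b - 4c + d = -395
  -27a + 9b - 3c + d = -179
  -a + b - c + d = -11
  8a + 4b + 2c + d = 31
Solving the system yields a = 5, b = -4, c = 3, d = 1.
So g(t) = 5t^3 - 4t^2 + 3t + 1.
The constant term is 1.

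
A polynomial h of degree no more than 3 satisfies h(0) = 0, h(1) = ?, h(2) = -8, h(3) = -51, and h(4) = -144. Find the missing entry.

3

The 4 known points determine the degree-3 polynomial uniquely.
Write h(n) = an^3 + bn^2 + cn + d. Substituting each data point gives a linear system:
  d = 0
  8a + 4b + 2c + d = -8
  27a + 9b + 3c + d = -51
  64a + 16b + 4c + d = -144
Solving the system yields a = -3, b = 2, c = 4, d = 0.
So h(n) = -3n^3 + 2n^2 + 4n.
Then h(1) = 3.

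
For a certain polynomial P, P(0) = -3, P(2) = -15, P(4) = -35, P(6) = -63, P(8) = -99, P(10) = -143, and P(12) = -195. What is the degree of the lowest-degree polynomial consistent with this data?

2

Forward differences of the values at u = 0, 2, 4, 6, 8, 10, 12:
  P  : -3  -15  -35  -63  -99  -143  -195
  Δ  : -12  -20  -28  -36  -44  -52
  Δ^2: -8  -8  -8  -8  -8
  Δ^3: 0  0  0  0
  Δ^4: 0  0  0
  Δ^5: 0  0
  Δ^6: 0
The second differences are constant (-8) and nonzero, while all higher differences vanish, so the minimal degree is 2.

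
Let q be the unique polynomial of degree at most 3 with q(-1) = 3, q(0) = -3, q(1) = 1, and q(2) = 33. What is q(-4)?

Forward differences of the values at x = -1, 0, 1, 2:
  q  : 3  -3  1  33
  Δ  : -6  4  32
  Δ^2: 10  28
  Δ^3: 18
The third differences are constant, confirming degree 3.
Interpolating (Newton forward form) and evaluating at x = -4 gives q(-4) = -99.

-99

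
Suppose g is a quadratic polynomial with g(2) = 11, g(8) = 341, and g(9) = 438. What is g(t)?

g(t) = 6t^2 - 5t - 3

Write g(t) = at^2 + bt + c. Substituting each data point gives a linear system:
  4a + 2b + c = 11
  64a + 8b + c = 341
  81a + 9b + c = 438
Solving the system yields a = 6, b = -5, c = -3.
So g(t) = 6t² - 5t - 3.
Check: g(9) = 438. ✓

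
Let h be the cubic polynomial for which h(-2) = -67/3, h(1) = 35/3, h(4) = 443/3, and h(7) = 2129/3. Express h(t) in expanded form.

h(t) = 2t^3 - (1/3)t^2 + 5t + 5

Write h(t) = at^3 + bt^2 + ct + d. Substituting each data point gives a linear system:
  -8a + 4b - 2c + d = -67/3
  a + b + c + d = 35/3
  64a + 16b + 4c + d = 443/3
  343a + 49b + 7c + d = 2129/3
Solving the system yields a = 2, b = -1/3, c = 5, d = 5.
So h(t) = 2t³ - (1/3)t² + 5t + 5.
Check: h(7) = 2129/3. ✓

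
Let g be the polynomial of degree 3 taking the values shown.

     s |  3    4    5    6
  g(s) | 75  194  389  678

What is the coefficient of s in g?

Write g(s) = as^3 + bs^2 + cs + d. Substituting each data point gives a linear system:
  27a + 9b + 3c + d = 75
  64a + 16b + 4c + d = 194
  125a + 25b + 5c + d = 389
  216a + 36b + 6c + d = 678
Solving the system yields a = 3, b = 2, c = -6, d = -6.
So g(s) = 3s³ + 2s² - 6s - 6.
The coefficient of s is -6.

-6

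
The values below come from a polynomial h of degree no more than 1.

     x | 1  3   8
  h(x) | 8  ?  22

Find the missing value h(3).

12

The 2 known points determine the degree-1 polynomial uniquely.
Write h(x) = ax + b. Substituting each data point gives a linear system:
  a + b = 8
  8a + b = 22
Solving the system yields a = 2, b = 6.
So h(x) = 2x + 6.
Then h(3) = 12.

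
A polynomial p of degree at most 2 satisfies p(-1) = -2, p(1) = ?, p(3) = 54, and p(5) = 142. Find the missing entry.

6

The 3 known points determine the degree-2 polynomial uniquely.
Write p(u) = au^2 + bu + c. Substituting each data point gives a linear system:
  a - b + c = -2
  9a + 3b + c = 54
  25a + 5b + c = 142
Solving the system yields a = 5, b = 4, c = -3.
So p(u) = 5u^2 + 4u - 3.
Then p(1) = 6.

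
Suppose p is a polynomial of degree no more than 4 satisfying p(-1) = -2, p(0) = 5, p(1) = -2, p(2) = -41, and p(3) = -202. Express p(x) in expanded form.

p(x) = -3x^4 + 3x^3 - 4x^2 - 3x + 5

Write p(x) = ax^4 + bx^3 + cx^2 + dx + e. Substituting each data point gives a linear system:
  a - b + c - d + e = -2
  e = 5
  a + b + c + d + e = -2
  16a + 8b + 4c + 2d + e = -41
  81a + 27b + 9c + 3d + e = -202
Solving the system yields a = -3, b = 3, c = -4, d = -3, e = 5.
So p(x) = -3x^4 + 3x^3 - 4x^2 - 3x + 5.
Check: p(0) = 5. ✓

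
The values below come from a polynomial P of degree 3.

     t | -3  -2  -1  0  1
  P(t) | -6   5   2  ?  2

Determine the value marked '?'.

The 4 known points determine the degree-3 polynomial uniquely.
Write P(t) = at^3 + bt^2 + ct + d. Substituting each data point gives a linear system:
  -27a + 9b - 3c + d = -6
  -8a + 4b - 2c + d = 5
  -a + b - c + d = 2
  a + b + c + d = 2
Solving the system yields a = 2, b = 5, c = -2, d = -3.
So P(t) = 2t³ + 5t² - 2t - 3.
Then P(0) = -3.

-3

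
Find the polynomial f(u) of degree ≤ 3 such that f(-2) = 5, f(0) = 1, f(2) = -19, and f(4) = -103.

f(u) = -u^3 - 2u^2 - 2u + 1

Write f(u) = au^3 + bu^2 + cu + d. Substituting each data point gives a linear system:
  -8a + 4b - 2c + d = 5
  d = 1
  8a + 4b + 2c + d = -19
  64a + 16b + 4c + d = -103
Solving the system yields a = -1, b = -2, c = -2, d = 1.
So f(u) = -u^3 - 2u^2 - 2u + 1.
Check: f(-2) = 5. ✓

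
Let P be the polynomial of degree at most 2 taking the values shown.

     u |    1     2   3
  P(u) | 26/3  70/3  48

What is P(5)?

Write P(u) = au^2 + bu + c. Substituting each data point gives a linear system:
  a + b + c = 26/3
  4a + 2b + c = 70/3
  9a + 3b + c = 48
Solving the system yields a = 5, b = -1/3, c = 4.
So P(u) = 5u^2 - (1/3)u + 4.
Then P(5) = 382/3.

382/3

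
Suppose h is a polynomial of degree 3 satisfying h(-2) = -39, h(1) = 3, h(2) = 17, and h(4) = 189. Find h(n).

h(n) = 4n^3 - 4n^2 - 2n + 5

Write h(n) = an^3 + bn^2 + cn + d. Substituting each data point gives a linear system:
  -8a + 4b - 2c + d = -39
  a + b + c + d = 3
  8a + 4b + 2c + d = 17
  64a + 16b + 4c + d = 189
Solving the system yields a = 4, b = -4, c = -2, d = 5.
So h(n) = 4n³ - 4n² - 2n + 5.
Check: h(2) = 17. ✓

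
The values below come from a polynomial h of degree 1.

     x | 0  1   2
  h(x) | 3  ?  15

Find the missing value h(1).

On equispaced nodes a degree-1 polynomial has vanishing second forward difference, so
  h(0) - 2·h(1) + h(2) = 0.
Substituting the known values and solving for h(1):
  -2·h(1) = -18
  h(1) = 9.

9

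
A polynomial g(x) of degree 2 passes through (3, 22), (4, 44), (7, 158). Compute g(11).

Using the Lagrange interpolation formula with nodes 3, 4, 7:
  L_0(x) = (x - 4)(x - 7) / 4
  L_1(x) = (x - 3)(x - 7) / -3
  L_2(x) = (x - 3)(x - 4) / 12
Then g(x) = 22·L_0(x) + 44·L_1(x) + 158·L_2(x).
Expanding and collecting terms gives g(x) = 4x² - 6x + 4.
Evaluating at x = 11: g(11) = 422.

422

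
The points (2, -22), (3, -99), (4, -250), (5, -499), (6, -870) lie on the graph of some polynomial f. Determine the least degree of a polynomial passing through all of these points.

3

Forward differences of the values at n = 2, 3, 4, 5, 6:
  f  : -22  -99  -250  -499  -870
  Δ  : -77  -151  -249  -371
  Δ^2: -74  -98  -122
  Δ^3: -24  -24
  Δ^4: 0
The third differences are constant (-24) and nonzero, while all higher differences vanish, so the minimal degree is 3.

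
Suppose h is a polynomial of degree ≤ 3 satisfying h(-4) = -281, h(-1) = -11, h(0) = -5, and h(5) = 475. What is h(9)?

2839

Using the Lagrange interpolation formula with nodes -4, -1, 0, 5:
  L_0(n) = (n + 1)n(n - 5) / -108
  L_1(n) = (n + 4)n(n - 5) / 18
  L_2(n) = (n + 4)(n + 1)(n - 5) / -20
  L_3(n) = (n + 4)(n + 1)n / 270
Then h(n) = -281·L_0(n) - 11·L_1(n) - 5·L_2(n) + 475·L_3(n).
Expanding and collecting terms gives h(n) = 4n³ - n² + n - 5.
Evaluating at n = 9: h(9) = 2839.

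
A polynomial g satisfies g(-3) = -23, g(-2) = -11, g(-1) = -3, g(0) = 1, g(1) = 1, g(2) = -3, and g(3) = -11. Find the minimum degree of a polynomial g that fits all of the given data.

Forward differences of the values at u = -3, -2, -1, 0, 1, 2, 3:
  g  : -23  -11  -3  1  1  -3  -11
  Δ  : 12  8  4  0  -4  -8
  Δ^2: -4  -4  -4  -4  -4
  Δ^3: 0  0  0  0
  Δ^4: 0  0  0
  Δ^5: 0  0
  Δ^6: 0
The second differences are constant (-4) and nonzero, while all higher differences vanish, so the minimal degree is 2.

2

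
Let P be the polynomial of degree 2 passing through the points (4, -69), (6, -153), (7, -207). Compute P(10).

-417

Using the Lagrange interpolation formula with nodes 4, 6, 7:
  L_0(s) = (s - 6)(s - 7) / 6
  L_1(s) = (s - 4)(s - 7) / -2
  L_2(s) = (s - 4)(s - 6) / 3
Then P(s) = -69·L_0(s) - 153·L_1(s) - 207·L_2(s).
Expanding and collecting terms gives P(s) = -4s² - 2s + 3.
Evaluating at s = 10: P(10) = -417.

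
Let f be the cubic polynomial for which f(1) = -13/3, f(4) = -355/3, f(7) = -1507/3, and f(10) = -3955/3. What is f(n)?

Write f(n) = an^3 + bn^2 + cn + d. Substituting each data point gives a linear system:
  a + b + c + d = -13/3
  64a + 16b + 4c + d = -355/3
  343a + 49b + 7c + d = -1507/3
  1000a + 100b + 10c + d = -3955/3
Solving the system yields a = -1, b = -3, c = -2, d = 5/3.
So f(n) = -n³ - 3n² - 2n + 5/3.
Check: f(10) = -3955/3. ✓

f(n) = -n^3 - 3n^2 - 2n + 5/3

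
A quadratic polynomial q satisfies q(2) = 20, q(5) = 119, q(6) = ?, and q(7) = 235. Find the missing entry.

172

The 3 known points determine the degree-2 polynomial uniquely.
Write q(t) = at^2 + bt + c. Substituting each data point gives a linear system:
  4a + 2b + c = 20
  25a + 5b + c = 119
  49a + 7b + c = 235
Solving the system yields a = 5, b = -2, c = 4.
So q(t) = 5t² - 2t + 4.
Then q(6) = 172.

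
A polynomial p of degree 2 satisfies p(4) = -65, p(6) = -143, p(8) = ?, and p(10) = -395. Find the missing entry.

The 3 known points determine the degree-2 polynomial uniquely.
Write p(t) = at^2 + bt + c. Substituting each data point gives a linear system:
  16a + 4b + c = -65
  36a + 6b + c = -143
  100a + 10b + c = -395
Solving the system yields a = -4, b = 1, c = -5.
So p(t) = -4t^2 + t - 5.
Then p(8) = -253.

-253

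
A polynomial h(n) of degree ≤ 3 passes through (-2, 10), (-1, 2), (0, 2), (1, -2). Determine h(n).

h(n) = -2n^3 - 2n^2 + 2

Write h(n) = an^3 + bn^2 + cn + d. Substituting each data point gives a linear system:
  -8a + 4b - 2c + d = 10
  -a + b - c + d = 2
  d = 2
  a + b + c + d = -2
Solving the system yields a = -2, b = -2, c = 0, d = 2.
So h(n) = -2n³ - 2n² + 2.
Check: h(0) = 2. ✓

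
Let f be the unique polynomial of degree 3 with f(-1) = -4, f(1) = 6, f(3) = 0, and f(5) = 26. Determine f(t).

f(t) = t^3 - 5t^2 + 4t + 6

Write f(t) = at^3 + bt^2 + ct + d. Substituting each data point gives a linear system:
  -a + b - c + d = -4
  a + b + c + d = 6
  27a + 9b + 3c + d = 0
  125a + 25b + 5c + d = 26
Solving the system yields a = 1, b = -5, c = 4, d = 6.
So f(t) = t^3 - 5t^2 + 4t + 6.
Check: f(1) = 6. ✓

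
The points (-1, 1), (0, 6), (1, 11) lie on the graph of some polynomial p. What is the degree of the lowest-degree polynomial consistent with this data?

Forward differences of the values at u = -1, 0, 1:
  p  : 1  6  11
  Δ  : 5  5
  Δ^2: 0
The first differences are constant (5) and nonzero, while all higher differences vanish, so the minimal degree is 1.

1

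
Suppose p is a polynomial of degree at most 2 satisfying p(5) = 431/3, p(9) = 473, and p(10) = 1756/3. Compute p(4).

274/3

Using the Lagrange interpolation formula with nodes 5, 9, 10:
  L_0(u) = (u - 9)(u - 10) / 20
  L_1(u) = (u - 5)(u - 10) / -4
  L_2(u) = (u - 5)(u - 9) / 5
Then p(u) = 431/3·L_0(u) + 473·L_1(u) + 1756/3·L_2(u).
Expanding and collecting terms gives p(u) = 6u^2 - (5/3)u + 2.
Evaluating at u = 4: p(4) = 274/3.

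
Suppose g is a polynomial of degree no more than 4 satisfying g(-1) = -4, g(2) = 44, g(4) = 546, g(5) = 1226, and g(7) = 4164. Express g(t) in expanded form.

g(t) = t^4 + 6t^3 - 6t^2 - t + 6

Write g(t) = at^4 + bt^3 + ct^2 + dt + e. Substituting each data point gives a linear system:
  a - b + c - d + e = -4
  16a + 8b + 4c + 2d + e = 44
  256a + 64b + 16c + 4d + e = 546
  625a + 125b + 25c + 5d + e = 1226
  2401a + 343b + 49c + 7d + e = 4164
Solving the system yields a = 1, b = 6, c = -6, d = -1, e = 6.
So g(t) = t⁴ + 6t³ - 6t² - t + 6.
Check: g(7) = 4164. ✓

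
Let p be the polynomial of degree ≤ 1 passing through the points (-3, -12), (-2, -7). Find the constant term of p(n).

3

Write p(n) = an + b. Substituting each data point gives a linear system:
  -3a + b = -12
  -2a + b = -7
Solving the system yields a = 5, b = 3.
So p(n) = 5n + 3.
The constant term is 3.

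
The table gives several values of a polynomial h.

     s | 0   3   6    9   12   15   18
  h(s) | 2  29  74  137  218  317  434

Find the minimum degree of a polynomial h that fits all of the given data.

Forward differences of the values at s = 0, 3, 6, 9, 12, 15, 18:
  h  : 2  29  74  137  218  317  434
  Δ  : 27  45  63  81  99  117
  Δ^2: 18  18  18  18  18
  Δ^3: 0  0  0  0
  Δ^4: 0  0  0
  Δ^5: 0  0
  Δ^6: 0
The second differences are constant (18) and nonzero, while all higher differences vanish, so the minimal degree is 2.

2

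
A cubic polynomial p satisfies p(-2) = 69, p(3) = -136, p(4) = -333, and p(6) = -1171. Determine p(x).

p(x) = -6x^3 + 4x^2 - 3x - 1

Write p(x) = ax^3 + bx^2 + cx + d. Substituting each data point gives a linear system:
  -8a + 4b - 2c + d = 69
  27a + 9b + 3c + d = -136
  64a + 16b + 4c + d = -333
  216a + 36b + 6c + d = -1171
Solving the system yields a = -6, b = 4, c = -3, d = -1.
So p(x) = -6x^3 + 4x^2 - 3x - 1.
Check: p(3) = -136. ✓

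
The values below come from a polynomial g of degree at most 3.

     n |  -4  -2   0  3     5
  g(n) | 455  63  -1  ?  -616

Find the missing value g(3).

The 4 known points determine the degree-3 polynomial uniquely.
Write g(n) = an^3 + bn^2 + cn + d. Substituting each data point gives a linear system:
  -64a + 16b - 4c + d = 455
  -8a + 4b - 2c + d = 63
  d = -1
  125a + 25b + 5c + d = -616
Solving the system yields a = -6, b = 5, c = 2, d = -1.
So g(n) = -6n³ + 5n² + 2n - 1.
Then g(3) = -112.

-112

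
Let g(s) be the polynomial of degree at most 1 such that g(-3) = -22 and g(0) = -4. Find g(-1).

-10

Using the Lagrange interpolation formula with nodes -3, 0:
  L_0(s) = s / -3
  L_1(s) = (s + 3) / 3
Then g(s) = -22·L_0(s) - 4·L_1(s).
Expanding and collecting terms gives g(s) = 6s - 4.
Evaluating at s = -1: g(-1) = -10.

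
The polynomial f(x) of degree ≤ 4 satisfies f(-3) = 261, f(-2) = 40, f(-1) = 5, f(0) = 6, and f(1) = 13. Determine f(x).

Write f(x) = ax^4 + bx^3 + cx^2 + dx + e. Substituting each data point gives a linear system:
  81a - 27b + 9c - 3d + e = 261
  16a - 8b + 4c - 2d + e = 40
  a - b + c - d + e = 5
  e = 6
  a + b + c + d + e = 13
Solving the system yields a = 5, b = 5, c = -2, d = -1, e = 6.
So f(x) = 5x^4 + 5x^3 - 2x^2 - x + 6.
Check: f(-3) = 261. ✓

f(x) = 5x^4 + 5x^3 - 2x^2 - x + 6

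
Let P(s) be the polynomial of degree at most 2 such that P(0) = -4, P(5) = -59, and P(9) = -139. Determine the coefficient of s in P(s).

Write P(s) = as^2 + bs + c. Substituting each data point gives a linear system:
  c = -4
  25a + 5b + c = -59
  81a + 9b + c = -139
Solving the system yields a = -1, b = -6, c = -4.
So P(s) = -s^2 - 6s - 4.
The coefficient of s is -6.

-6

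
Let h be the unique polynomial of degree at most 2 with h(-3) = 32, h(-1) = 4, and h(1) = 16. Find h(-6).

149

Write h(n) = an^2 + bn + c. Substituting each data point gives a linear system:
  9a - 3b + c = 32
  a - b + c = 4
  a + b + c = 16
Solving the system yields a = 5, b = 6, c = 5.
So h(n) = 5n^2 + 6n + 5.
Then h(-6) = 149.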